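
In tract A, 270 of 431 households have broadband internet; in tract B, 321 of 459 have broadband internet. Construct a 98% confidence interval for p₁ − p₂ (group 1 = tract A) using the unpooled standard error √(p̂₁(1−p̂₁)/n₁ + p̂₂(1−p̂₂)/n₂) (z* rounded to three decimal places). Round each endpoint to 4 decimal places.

p̂₁ = 270/431 = 0.62645, p̂₂ = 321/459 = 0.69935; p̂₁ − p̂₂ = -0.07290.
SE = √(0.000542947 + 0.000458085) = √0.001001032 = 0.031639.
The 98% critical value is z* = 2.326. Margin = 2.326·0.031639 = 0.07359.
So the interval runs from -0.1465 to 0.0007.

(-0.1465, 0.0007)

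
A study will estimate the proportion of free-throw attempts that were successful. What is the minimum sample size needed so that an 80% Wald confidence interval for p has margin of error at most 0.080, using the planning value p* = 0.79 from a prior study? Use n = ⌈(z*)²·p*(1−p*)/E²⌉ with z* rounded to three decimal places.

The 80% critical value is z* = 1.282.
p*(1−p*) = 0.79·0.21 = 0.1659.
Required n before rounding: 1.643524 × 0.1659 / 0.080² = 42.603.
Rounding up, n = 43.

n = 43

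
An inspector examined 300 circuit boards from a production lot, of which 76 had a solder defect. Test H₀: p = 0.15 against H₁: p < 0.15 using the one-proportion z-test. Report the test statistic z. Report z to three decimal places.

z = 5.012

p̂ = 76/300 = 0.25333.
SE₀ = √(0.15·0.85/300) = 0.020616.
z = (p̂ − p₀)/SE = (0.25333 − 0.15)/0.020616 = 5.012.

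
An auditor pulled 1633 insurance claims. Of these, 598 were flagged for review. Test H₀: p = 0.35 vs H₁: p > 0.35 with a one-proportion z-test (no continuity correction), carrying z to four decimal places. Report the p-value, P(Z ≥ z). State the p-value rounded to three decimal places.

Sample proportion p̂ = 598/1633 = 0.36620.
Null standard error: √(0.35·0.65/1633) = √0.000139314 = 0.011803.
Test statistic (full precision, shown to 4 dp): z = (598/1633 − 0.35)/SE₀ ≈ 1.3723.
p-value = P(Z ≥ z) with z = 1.3723 → 0.085.

p-value = 0.085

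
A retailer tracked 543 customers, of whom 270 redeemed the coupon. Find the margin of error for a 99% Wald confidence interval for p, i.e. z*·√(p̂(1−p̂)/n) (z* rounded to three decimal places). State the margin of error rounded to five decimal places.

ME = 0.05527

Sample proportion p̂ = 270/543 = 0.49724.
SE = √(p̂(1−p̂)/n) = √(0.249992/543) = 0.021457.
z* = 2.576 at the 99% level.
So ME = 0.05527.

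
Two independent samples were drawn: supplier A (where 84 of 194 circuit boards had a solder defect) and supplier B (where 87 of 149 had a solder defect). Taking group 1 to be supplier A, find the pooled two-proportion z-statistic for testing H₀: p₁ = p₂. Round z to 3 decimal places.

z = -2.771

Sample proportions: p̂₁ = 84/194 = 0.43299 and p̂₂ = 87/149 = 0.58389.
Pooling: p̂ = 171/343 = 0.49854.
Pooled SE = √[0.2499979·0.01186605] ≈ 0.054465.
z = -0.15090/0.054465 = -2.771.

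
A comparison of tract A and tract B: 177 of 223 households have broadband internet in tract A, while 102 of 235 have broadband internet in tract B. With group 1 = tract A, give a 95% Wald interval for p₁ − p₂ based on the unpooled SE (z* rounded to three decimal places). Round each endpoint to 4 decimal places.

(0.2770, 0.4424)

p̂₁ = 0.79372, p̂₂ = 0.43404, so the observed difference is 0.35968.
Unpooled SE = √(p̂₁(1−p̂₁)/n₁ + p̂₂(1−p̂₂)/n₂) = √(0.000734204 + 0.001045318) = 0.042184.
The 95% critical value is z* = 1.960. Margin = 1.960·0.042184 = 0.08268.
Interval: 0.35968 ± 0.08268 → (0.2770, 0.4424).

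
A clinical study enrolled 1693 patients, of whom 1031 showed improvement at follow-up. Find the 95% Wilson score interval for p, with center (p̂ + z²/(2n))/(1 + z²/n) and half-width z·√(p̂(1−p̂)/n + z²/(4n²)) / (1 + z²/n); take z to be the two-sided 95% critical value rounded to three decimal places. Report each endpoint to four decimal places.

Here p̂ = 1031/1693 = 0.60898 and z = 1.960 (z² = 3.841600).
1 + z²/n = 1.002269.
Adjusted center: (0.60898 + z²/(2n))/1.002269 = 0.60873.
Radicand: p̂(1−p̂)/n + z²/(4n²) = 0.000140652 + 0.000000335 = 0.000140987.
Half-width = 1.960·√0.000140987/1.002269 = 0.02322.
Interval: 0.60873 ± 0.02322 → (0.5855, 0.6320).

(0.5855, 0.6320)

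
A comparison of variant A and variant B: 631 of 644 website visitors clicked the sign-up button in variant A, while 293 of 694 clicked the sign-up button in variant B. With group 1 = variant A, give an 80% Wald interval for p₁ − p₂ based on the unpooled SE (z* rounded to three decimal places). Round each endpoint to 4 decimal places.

p̂₁ = 631/644 = 0.97981, p̂₂ = 293/694 = 0.42219; p̂₁ − p̂₂ = 0.55762.
Unpooled SE = √(p̂₁(1−p̂₁)/n₁ + p̂₂(1−p̂₂)/n₂) = √(0.000030712 + 0.000351507) = 0.019550.
z* = 1.282 at the 80% level. Margin of error = 0.02506.
Interval: 0.55762 ± 0.02506 → (0.5326, 0.5827).

(0.5326, 0.5827)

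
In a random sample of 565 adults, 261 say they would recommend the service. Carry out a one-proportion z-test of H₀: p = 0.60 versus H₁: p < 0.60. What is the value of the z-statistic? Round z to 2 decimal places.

p̂ = 261/565 = 0.46195.
Under H₀, SE = √(p₀(1−p₀)/n) = √(0.60·0.40/565) = √0.000424779 = 0.020610.
Test statistic: z = -0.13805/0.020610 = -6.70.

z = -6.70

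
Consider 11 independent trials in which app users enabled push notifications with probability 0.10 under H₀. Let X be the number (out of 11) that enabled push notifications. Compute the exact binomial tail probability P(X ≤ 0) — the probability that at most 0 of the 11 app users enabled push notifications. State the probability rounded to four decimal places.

P = 0.3138

X is binomial with n = 11 and p = 0.10.
P(X ≤ 0) = C(11,0)·0.10^0·0.90^11.
= 0.313811 = 0.3138.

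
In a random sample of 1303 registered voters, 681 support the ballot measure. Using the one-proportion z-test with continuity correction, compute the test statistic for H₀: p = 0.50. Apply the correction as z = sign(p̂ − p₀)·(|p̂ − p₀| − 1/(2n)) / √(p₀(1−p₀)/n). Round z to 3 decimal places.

Sample proportion p̂ = 681/1303 = 0.52264. p̂ − p₀ = 0.022640.
Continuity correction 1/(2n) = 1/2606 = 0.000384.
Corrected numerator: |0.022640| − 0.000384 = 0.022256.
SE₀ = √(0.50·0.50/1303) = 0.013852.
z = +0.022256/0.013852 = 1.607.

z = 1.607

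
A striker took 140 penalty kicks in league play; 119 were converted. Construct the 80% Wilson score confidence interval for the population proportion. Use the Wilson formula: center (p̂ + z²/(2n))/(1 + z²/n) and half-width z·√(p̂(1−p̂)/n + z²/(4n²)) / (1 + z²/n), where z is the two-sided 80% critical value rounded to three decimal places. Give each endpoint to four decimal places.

p̂ = 119/140 = 0.85000; z = 1.282, so z² = 1.643524.
Denominator 1 + z²/n = 1 + 1.643524/140 = 1.011739.
Adjusted center: (0.85000 + z²/(2n))/1.011739 = 0.84594.
Radicand: p̂(1−p̂)/n + z²/(4n²) = 0.000910714 + 0.000020963 = 0.000931677.
Half-width = z·√(radicand)/denom = 1.282·0.030523/1.011739 = 0.03868.
Interval: 0.84594 ± 0.03868 → (0.8073, 0.8846).

(0.8073, 0.8846)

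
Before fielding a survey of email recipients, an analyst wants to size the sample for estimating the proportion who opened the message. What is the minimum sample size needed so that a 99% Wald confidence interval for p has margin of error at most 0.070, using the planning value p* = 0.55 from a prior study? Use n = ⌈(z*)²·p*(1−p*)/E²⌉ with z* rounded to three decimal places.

n = 336

For 99% confidence, z* = 2.576.
p*(1−p*) = 0.2475.
Required n before rounding: 6.635776 × 0.2475 / 0.070² = 335.174.
⌈335.174⌉ = 336.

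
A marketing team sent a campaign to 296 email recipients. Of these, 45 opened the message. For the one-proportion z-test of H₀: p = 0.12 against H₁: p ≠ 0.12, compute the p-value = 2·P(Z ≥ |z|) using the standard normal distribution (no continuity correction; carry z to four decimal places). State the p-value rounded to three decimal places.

p-value = 0.090

The sample proportion is 45/296 = 0.15203.
Null standard error: √(0.12·0.88/296) = √0.000356757 = 0.018888.
Test statistic (full precision, shown to 4 dp): z = (45/296 − 0.12)/SE₀ ≈ 1.6956.
p-value = 2·P(Z ≥ |z|) with z = 1.6956 → 0.090.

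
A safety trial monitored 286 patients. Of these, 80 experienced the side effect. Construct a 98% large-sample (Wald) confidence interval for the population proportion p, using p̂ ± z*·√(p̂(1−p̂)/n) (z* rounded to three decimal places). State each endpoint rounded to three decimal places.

Sample proportion p̂ = 80/286 = 0.27972.
Standard error of p̂: √(0.201477/286) = √0.000704464 = 0.026542.
The 98% critical value is z* = 2.326.
Margin = 2.326·0.026542 = 0.06174.
So the interval runs from 0.218 to 0.341.

(0.218, 0.341)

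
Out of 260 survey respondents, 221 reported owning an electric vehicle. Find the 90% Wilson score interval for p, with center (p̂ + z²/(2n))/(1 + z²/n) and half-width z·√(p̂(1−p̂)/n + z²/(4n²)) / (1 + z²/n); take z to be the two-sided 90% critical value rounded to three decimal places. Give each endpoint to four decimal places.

(0.8100, 0.8828)

Here p̂ = 221/260 = 0.85000 and z = 1.645 (z² = 2.706025).
1 + z²/n = 1.010408.
Adjusted center: (0.85000 + z²/(2n))/1.010408 = 0.84639.
Radicand: p̂(1−p̂)/n + z²/(4n²) = 0.000490385 + 0.000010007 = 0.000500392.
Half-width = z·√(radicand)/denom = 1.645·0.022369/1.010408 = 0.03642.
So the interval runs from 0.8100 to 0.8828.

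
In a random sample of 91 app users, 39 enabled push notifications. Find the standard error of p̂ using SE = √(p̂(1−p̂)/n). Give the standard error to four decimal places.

p̂ = 39/91 = 0.42857.
p̂(1−p̂) = 0.244898.
SE = √(0.244898/91) = √0.002691187 = 0.0519.

SE = 0.0519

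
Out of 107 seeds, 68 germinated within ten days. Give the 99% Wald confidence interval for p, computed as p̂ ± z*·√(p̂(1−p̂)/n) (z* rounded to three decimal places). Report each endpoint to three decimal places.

(0.516, 0.755)

With x = 68 successes in n = 107, p̂ = 0.63551.
SE(p̂) = √(0.63551·0.36449/107) = 0.046528.
z* = 2.576 at the 99% level.
Margin of error: 2.576 × 0.046528 = 0.11986.
CI: 0.63551 ± 0.11986 = (0.516, 0.755).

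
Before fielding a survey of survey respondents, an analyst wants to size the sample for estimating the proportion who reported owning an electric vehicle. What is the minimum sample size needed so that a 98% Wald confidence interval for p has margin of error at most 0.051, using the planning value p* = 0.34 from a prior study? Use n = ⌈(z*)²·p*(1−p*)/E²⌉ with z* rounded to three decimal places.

The 98% critical value is z* = 2.326.
p*(1−p*) = 0.34·0.66 = 0.2244.
Required n before rounding: 5.410276 × 0.2244 / 0.051² = 466.769.
⌈466.769⌉ = 467.

n = 467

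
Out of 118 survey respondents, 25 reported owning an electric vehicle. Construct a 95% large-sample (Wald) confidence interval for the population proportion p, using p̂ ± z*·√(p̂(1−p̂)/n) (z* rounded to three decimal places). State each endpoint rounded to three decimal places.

The sample proportion is 25/118 = 0.21186.
SE(p̂) = √(0.21186·0.78814/118) = 0.037617.
z* = 1.960 at the 95% level.
Margin = 1.960·0.037617 = 0.07373.
So the interval runs from 0.138 to 0.286.

(0.138, 0.286)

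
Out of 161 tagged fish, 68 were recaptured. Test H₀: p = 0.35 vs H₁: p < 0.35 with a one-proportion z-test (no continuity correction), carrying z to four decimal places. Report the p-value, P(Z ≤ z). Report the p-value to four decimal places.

With x = 68 successes in n = 161, p̂ = 0.42236.
SE₀ = √(0.35·0.65/161) = 0.037590.
Test statistic (full precision, shown to 4 dp): z = (68/161 − 0.35)/SE₀ ≈ 1.9250.
From the standard normal, P(Z ≤ z) = 0.9729.

p-value = 0.9729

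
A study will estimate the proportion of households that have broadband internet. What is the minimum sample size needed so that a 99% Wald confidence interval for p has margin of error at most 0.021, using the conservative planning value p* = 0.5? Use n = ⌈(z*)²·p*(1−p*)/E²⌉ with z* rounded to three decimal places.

n = 3762

z* = 2.576 at the 99% level.
p*(1−p*) = 0.2500.
(z*)²·p*(1−p*)/E² = 6.635776·0.2500/0.000441 = 3761.778.
⌈3761.778⌉ = 3762.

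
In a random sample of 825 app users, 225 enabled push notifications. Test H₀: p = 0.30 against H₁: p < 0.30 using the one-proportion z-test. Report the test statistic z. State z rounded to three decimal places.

p̂ = 225/825 = 0.27273.
Null standard error: √(0.30·0.70/825) = √0.000254545 = 0.015954.
z = (0.27273 − 0.30)/0.015954 = -0.02727/0.015954 = -1.709.

z = -1.709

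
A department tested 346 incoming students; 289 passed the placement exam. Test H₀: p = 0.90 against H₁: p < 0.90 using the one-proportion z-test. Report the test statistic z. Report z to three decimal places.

z = -4.014

Sample proportion p̂ = 289/346 = 0.83526.
SE₀ = √(0.90·0.10/346) = 0.016128.
Test statistic: z = -0.06474/0.016128 = -4.014.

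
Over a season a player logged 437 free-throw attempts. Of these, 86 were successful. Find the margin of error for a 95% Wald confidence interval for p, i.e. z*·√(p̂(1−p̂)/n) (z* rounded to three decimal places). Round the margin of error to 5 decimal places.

ME = 0.03728

With x = 86 successes in n = 437, p̂ = 0.19680.
Standard error of p̂: √(0.158068/437) = √0.000361711 = 0.019019.
z* = 1.960 at the 95% level.
Margin of error = z*·SE = 1.960 × 0.019019 = 0.03728.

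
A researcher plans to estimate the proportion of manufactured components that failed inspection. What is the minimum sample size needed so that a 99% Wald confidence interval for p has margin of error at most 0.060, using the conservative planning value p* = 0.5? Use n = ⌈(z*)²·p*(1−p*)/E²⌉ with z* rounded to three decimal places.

For 99% confidence, z* = 2.576.
p*(1−p*) = 0.50·0.50 = 0.2500.
Required n before rounding: 6.635776 × 0.2500 / 0.060² = 460.818.
Rounding up, n = 461.

n = 461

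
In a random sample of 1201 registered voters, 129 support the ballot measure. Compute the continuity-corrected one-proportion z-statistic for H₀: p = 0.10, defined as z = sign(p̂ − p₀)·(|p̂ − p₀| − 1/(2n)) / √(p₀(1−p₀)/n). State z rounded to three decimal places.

z = 0.808

The sample proportion is 129/1201 = 0.10741. p̂ − p₀ = 0.007410.
Continuity correction 1/(2n) = 1/2402 = 0.000416.
Corrected numerator: |0.007410| − 0.000416 = 0.006994.
Under H₀, SE = √(p₀(1−p₀)/n) = √(0.10·0.90/1201) = √0.000074938 = 0.008657.
z = +0.006994/0.008657 = 0.808.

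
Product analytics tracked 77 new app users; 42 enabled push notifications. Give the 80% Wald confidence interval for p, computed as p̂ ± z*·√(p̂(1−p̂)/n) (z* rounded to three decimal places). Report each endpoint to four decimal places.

(0.4727, 0.6182)

p̂ = 42/77 = 0.54545.
Standard error of p̂: √(0.247934/77) = √0.003219921 = 0.056744.
z* = 1.282 at the 80% level.
Margin of error: 1.282 × 0.056744 = 0.07275.
CI: 0.54545 ± 0.07275 = (0.4727, 0.6182).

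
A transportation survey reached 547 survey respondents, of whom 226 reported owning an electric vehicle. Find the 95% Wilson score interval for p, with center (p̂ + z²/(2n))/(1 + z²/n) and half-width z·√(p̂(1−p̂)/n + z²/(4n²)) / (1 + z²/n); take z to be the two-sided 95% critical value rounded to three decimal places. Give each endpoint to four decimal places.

Here p̂ = 226/547 = 0.41316 and z = 1.960 (z² = 3.841600).
1 + z²/n = 1.007023.
Center = (0.41316 + 0.003512)/1.007023 = 0.41377.
Radicand: p̂(1−p̂)/n + z²/(4n²) = 0.000443253 + 0.000003210 = 0.000446463.
Half-width = 1.960·√0.000446463/1.007023 = 0.04113.
CI: 0.41377 ± 0.04113 = (0.3726, 0.4549).

(0.3726, 0.4549)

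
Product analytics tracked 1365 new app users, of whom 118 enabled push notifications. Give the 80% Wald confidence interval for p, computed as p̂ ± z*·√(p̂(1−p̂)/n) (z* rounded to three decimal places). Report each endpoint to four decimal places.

(0.0767, 0.0962)

p̂ = 118/1365 = 0.08645.
Standard error of p̂: √(0.078974/1365) = √0.000057856 = 0.007606.
For 80% confidence, z* = 1.282.
Margin = 1.282·0.007606 = 0.00975.
So the interval runs from 0.0767 to 0.0962.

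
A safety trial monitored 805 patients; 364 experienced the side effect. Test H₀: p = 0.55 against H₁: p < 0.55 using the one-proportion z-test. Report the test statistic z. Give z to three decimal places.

z = -5.579

p̂ = 364/805 = 0.45217.
Null standard error: √(0.55·0.45/805) = √0.000307453 = 0.017534.
z = (0.45217 − 0.55)/0.017534 = -0.09783/0.017534 = -5.579.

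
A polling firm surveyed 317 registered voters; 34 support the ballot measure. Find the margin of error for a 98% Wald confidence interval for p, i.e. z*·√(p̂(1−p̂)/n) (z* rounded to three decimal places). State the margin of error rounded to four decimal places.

ME = 0.0404

With x = 34 successes in n = 317, p̂ = 0.10726.
Standard error of p̂: √(0.095752/317) = √0.000302056 = 0.017380.
z* = 2.326 at the 98% level.
So ME = 0.0404.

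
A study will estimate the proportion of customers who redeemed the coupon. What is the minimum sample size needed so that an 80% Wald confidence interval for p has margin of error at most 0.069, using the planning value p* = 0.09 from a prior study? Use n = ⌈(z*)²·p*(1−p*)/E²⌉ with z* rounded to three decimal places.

The 80% critical value is z* = 1.282.
p*(1−p*) = 0.0819.
Required n before rounding: 1.643524 × 0.0819 / 0.069² = 28.272.
Rounding up, n = 29.

n = 29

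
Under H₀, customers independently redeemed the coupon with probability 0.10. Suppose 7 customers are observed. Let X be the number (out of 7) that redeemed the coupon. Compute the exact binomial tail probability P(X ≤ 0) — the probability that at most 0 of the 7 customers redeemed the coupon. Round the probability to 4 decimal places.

P = 0.4783

X is binomial with n = 7 and p = 0.10.
P(X ≤ 0) = C(7,0)·0.10^0·0.90^7.
= 0.478297 = 0.4783.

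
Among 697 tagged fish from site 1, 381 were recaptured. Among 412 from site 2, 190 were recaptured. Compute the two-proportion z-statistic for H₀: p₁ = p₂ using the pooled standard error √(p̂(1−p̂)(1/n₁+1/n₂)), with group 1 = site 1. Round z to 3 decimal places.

z = 2.752

Sample proportions: p̂₁ = 381/697 = 0.54663 and p̂₂ = 190/412 = 0.46117.
Pooled p̂ = (381+190)/(697+412) = 571/1109 = 0.51488.
Pooled SE = √[0.2497786·0.00386190] ≈ 0.031058.
z = (p̂₁ − p̂₂)/SE = (0.54663 − 0.46117)/0.031058 = 0.08546/0.031058 = 2.752.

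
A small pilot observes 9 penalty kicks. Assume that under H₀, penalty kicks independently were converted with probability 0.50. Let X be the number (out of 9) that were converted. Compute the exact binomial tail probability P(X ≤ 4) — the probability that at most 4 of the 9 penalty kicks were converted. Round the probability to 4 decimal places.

P = 0.5000

X ~ Binomial(n=9, p=0.50).
P(X ≤ 4) = Σ_{j=0}^{4} C(9,j)·0.50^j·0.50^{9−j}.
= 0.001953 + 0.017578 + 0.070312 + 0.164062 + 0.246094 = 0.5000.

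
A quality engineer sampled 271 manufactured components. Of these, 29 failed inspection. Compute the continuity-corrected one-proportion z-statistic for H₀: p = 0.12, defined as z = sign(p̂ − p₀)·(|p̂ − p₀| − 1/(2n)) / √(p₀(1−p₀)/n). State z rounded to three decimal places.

z = -0.565

With x = 29 successes in n = 271, p̂ = 0.10701. p̂ − p₀ = -0.012989.
Continuity correction 1/(2n) = 1/542 = 0.001845.
Corrected numerator: |-0.012989| − 0.001845 = 0.011144.
Null standard error: √(0.12·0.88/271) = √0.000389668 = 0.019740.
z = −0.011144/0.019740 = -0.565.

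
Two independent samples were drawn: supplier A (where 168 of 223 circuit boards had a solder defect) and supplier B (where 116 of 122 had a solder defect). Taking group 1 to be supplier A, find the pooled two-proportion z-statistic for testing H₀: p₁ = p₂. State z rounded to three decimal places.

z = -4.596

p̂₁ = 168/223 = 0.75336, p̂₂ = 116/122 = 0.95082.
Pooling: p̂ = 284/345 = 0.82319.
SE = √[p̂(1−p̂)(1/n₁+1/n₂)] = √[0.82319·0.17681·(1/223+1/122)] ≈ 0.042962.
z = (p̂₁ − p̂₂)/SE = (0.75336 − 0.95082)/0.042962 = -0.19746/0.042962 = -4.596.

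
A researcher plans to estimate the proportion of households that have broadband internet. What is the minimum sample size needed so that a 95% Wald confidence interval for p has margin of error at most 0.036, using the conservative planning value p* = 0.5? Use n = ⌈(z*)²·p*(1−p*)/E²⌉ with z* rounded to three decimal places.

The 95% critical value is z* = 1.960.
p*(1−p*) = 0.2500.
Required n before rounding: 3.841600 × 0.2500 / 0.036² = 741.049.
⌈741.049⌉ = 742.

n = 742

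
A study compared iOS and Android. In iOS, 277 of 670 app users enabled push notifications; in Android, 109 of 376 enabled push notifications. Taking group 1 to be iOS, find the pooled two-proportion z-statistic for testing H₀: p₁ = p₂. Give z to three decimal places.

p̂₁ = 277/670 = 0.41343, p̂₂ = 109/376 = 0.28989.
Pooled p̂ = (277+109)/(670+376) = 386/1046 = 0.36902.
SE = √[p̂(1−p̂)(1/n₁+1/n₂)] = √[0.36902·0.63098·(1/670+1/376)] ≈ 0.031093.
z = 0.12354/0.031093 = 3.973.

z = 3.973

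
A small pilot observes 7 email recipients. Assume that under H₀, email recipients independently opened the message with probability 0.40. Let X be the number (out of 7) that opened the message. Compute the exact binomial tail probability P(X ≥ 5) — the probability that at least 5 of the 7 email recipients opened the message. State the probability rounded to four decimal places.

P = 0.0963

X is binomial with n = 7 and p = 0.40.
P(X ≥ 5) = C(7,5)·0.40^5·0.60^2 + C(7,6)·0.40^6·0.60^1 + C(7,7)·0.40^7·0.60^0.
= 0.077414 + 0.017203 + 0.001638 = 0.0963.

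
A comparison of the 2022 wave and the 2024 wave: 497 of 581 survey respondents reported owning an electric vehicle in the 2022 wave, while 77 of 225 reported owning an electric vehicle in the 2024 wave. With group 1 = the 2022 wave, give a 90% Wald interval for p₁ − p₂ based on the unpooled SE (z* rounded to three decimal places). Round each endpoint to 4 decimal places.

p̂₁ = 0.85542, p̂₂ = 0.34222, so the observed difference is 0.51320.
SE = √(0.000212866 + 0.001000472) = √0.001213338 = 0.034833.
For 90% confidence, z* = 1.645. Margin = 1.645·0.034833 = 0.05730.
Interval: 0.51320 ± 0.05730 → (0.4559, 0.5705).

(0.4559, 0.5705)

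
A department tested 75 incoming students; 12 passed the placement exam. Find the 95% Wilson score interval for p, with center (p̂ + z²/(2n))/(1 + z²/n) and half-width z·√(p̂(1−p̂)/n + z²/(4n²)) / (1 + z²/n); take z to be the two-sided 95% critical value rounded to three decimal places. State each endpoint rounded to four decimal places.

(0.0940, 0.2592)

p̂ = 12/75 = 0.16000; z = 1.960, so z² = 3.841600.
1 + z²/n = 1.051221.
Center = (0.16000 + 0.025611)/1.051221 = 0.17657.
Radicand: p̂(1−p̂)/n + z²/(4n²) = 0.001792000 + 0.000170738 = 0.001962738.
Half-width = z·√(radicand)/denom = 1.960·0.044303/1.051221 = 0.08260.
CI: 0.17657 ± 0.08260 = (0.0940, 0.2592).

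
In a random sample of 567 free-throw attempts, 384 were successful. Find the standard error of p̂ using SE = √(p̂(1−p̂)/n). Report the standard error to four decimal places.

Sample proportion p̂ = 384/567 = 0.67725.
p̂(1−p̂) = 0.218582.
Dividing by n and taking the root: √0.000385506 = 0.0196.

SE = 0.0196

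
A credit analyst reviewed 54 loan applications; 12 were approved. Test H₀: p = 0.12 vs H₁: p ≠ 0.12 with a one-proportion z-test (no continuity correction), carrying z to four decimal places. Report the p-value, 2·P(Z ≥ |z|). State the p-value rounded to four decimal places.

Sample proportion p̂ = 12/54 = 0.22222.
Under H₀, SE = √(p₀(1−p₀)/n) = √(0.12·0.88/54) = √0.001955556 = 0.044222.
Test statistic (full precision, shown to 4 dp): z = (12/54 − 0.12)/SE₀ ≈ 2.3116.
p-value = 2·P(Z ≥ |z|) with z = 2.3116 → 0.0208.

p-value = 0.0208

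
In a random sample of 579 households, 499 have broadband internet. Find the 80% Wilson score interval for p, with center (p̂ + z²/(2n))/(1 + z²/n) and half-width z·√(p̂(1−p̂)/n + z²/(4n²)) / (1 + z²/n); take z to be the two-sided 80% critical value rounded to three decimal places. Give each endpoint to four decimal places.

(0.8424, 0.8792)

p̂ = 499/579 = 0.86183; z = 1.282, so z² = 1.643524.
Denominator 1 + z²/n = 1 + 1.643524/579 = 1.002839.
Center = (0.86183 + 0.001419)/1.002839 = 0.86081.
Radicand: p̂(1−p̂)/n + z²/(4n²) = 0.000205662 + 0.000001226 = 0.000206888.
Half-width = 1.282·√0.000206888/1.002839 = 0.01839.
So the interval runs from 0.8424 to 0.8792.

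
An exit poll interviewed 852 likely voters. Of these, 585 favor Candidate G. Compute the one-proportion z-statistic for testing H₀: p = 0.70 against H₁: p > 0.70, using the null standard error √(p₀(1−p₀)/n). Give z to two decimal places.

z = -0.85

Sample proportion p̂ = 585/852 = 0.68662.
Null standard error: √(0.70·0.30/852) = √0.000246479 = 0.015700.
z = (p̂ − p₀)/SE = (0.68662 − 0.70)/0.015700 = -0.85.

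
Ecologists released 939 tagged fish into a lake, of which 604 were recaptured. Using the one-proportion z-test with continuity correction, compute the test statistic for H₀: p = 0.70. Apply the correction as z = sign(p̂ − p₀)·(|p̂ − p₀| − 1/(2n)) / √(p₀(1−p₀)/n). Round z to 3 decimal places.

Sample proportion p̂ = 604/939 = 0.64324. p̂ − p₀ = -0.056763.
Continuity correction 1/(2n) = 1/1878 = 0.000532.
Corrected numerator: |-0.056763| − 0.000532 = 0.056231.
SE₀ = √(0.70·0.30/939) = 0.014955.
z = −0.056231/0.014955 = -3.760.

z = -3.760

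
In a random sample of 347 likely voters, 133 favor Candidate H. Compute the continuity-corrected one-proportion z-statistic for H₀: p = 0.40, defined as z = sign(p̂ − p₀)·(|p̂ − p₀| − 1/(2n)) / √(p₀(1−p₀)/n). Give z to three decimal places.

z = -0.581

Sample proportion p̂ = 133/347 = 0.38329. p̂ − p₀ = -0.016715.
1/(2n) = 0.001441.
Corrected numerator: |-0.016715| − 0.001441 = 0.015274.
SE₀ = √(0.40·0.60/347) = 0.026299.
z = (−)0.015274/0.026299 = -0.581.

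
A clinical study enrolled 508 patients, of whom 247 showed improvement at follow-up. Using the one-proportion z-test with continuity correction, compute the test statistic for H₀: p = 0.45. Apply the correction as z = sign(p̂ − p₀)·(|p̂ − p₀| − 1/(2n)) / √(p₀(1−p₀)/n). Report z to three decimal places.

z = 1.596

The sample proportion is 247/508 = 0.48622. p̂ − p₀ = 0.036220.
Continuity correction 1/(2n) = 1/1016 = 0.000984.
Corrected numerator: |0.036220| − 0.000984 = 0.035236.
Under H₀, SE = √(p₀(1−p₀)/n) = √(0.45·0.55/508) = √0.000487205 = 0.022073.
z = +0.035236/0.022073 = 1.596.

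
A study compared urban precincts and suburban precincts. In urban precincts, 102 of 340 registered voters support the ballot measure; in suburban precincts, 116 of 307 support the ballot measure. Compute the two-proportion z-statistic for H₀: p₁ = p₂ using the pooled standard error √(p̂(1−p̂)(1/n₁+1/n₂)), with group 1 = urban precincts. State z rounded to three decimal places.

z = -2.092

p̂₁ = 102/340 = 0.30000, p̂₂ = 116/307 = 0.37785.
Pooling: p̂ = 218/647 = 0.33694.
SE = √[p̂(1−p̂)(1/n₁+1/n₂)] = √[0.33694·0.66306·(1/340+1/307)] ≈ 0.037213.
z = (p̂₁ − p̂₂)/SE = (0.30000 − 0.37785)/0.037213 = -0.07785/0.037213 = -2.092.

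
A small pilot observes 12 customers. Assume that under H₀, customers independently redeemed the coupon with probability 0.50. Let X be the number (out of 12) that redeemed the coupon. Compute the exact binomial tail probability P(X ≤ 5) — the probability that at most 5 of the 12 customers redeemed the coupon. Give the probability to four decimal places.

P = 0.3872

X is binomial with n = 12 and p = 0.50.
P(X ≤ 5) = Σ_{j=0}^{5} C(12,j)·0.50^j·0.50^{12−j}.
= 0.000244 + 0.002930 + 0.016113 + 0.053711 + 0.120850 + 0.193359 = 0.3872.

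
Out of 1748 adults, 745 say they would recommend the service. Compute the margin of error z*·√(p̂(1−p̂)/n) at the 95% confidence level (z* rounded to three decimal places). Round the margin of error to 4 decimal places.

p̂ = 745/1748 = 0.42620.
SE = √(p̂(1−p̂)/n) = √(0.244554/1748) = 0.011828.
z* = 1.960 at the 95% level.
Margin of error = z*·SE = 1.960 × 0.011828 = 0.0232.

ME = 0.0232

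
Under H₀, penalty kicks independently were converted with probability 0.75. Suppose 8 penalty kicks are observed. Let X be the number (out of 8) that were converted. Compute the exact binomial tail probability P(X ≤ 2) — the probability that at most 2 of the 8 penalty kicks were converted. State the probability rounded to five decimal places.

P = 0.00423

X is binomial with n = 8 and p = 0.75.
P(X ≤ 2) = C(8,0)·0.75^0·0.25^8 + C(8,1)·0.75^1·0.25^7 + C(8,2)·0.75^2·0.25^6.
= 0.000015 + 0.000366 + 0.003845 = 0.00423.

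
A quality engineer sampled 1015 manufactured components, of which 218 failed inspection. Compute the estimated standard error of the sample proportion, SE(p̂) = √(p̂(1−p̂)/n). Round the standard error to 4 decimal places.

Sample proportion p̂ = 218/1015 = 0.21478.
p̂(1−p̂) = 0.168650.
Dividing by n and taking the root: √0.000166158 = 0.0129.

SE = 0.0129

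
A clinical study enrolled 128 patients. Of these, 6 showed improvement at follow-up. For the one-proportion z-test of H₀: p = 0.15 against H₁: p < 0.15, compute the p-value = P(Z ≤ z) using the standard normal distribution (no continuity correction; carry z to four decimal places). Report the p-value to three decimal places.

The sample proportion is 6/128 = 0.04688.
Null standard error: √(0.15·0.85/128) = √0.000996094 = 0.031561.
z = (p̂ − p₀)/SE = (6/128 − 0.15)/0.031561 ≈ -3.2675.
p-value = P(Z ≤ z) with z = -3.2675 → 0.001.

p-value = 0.001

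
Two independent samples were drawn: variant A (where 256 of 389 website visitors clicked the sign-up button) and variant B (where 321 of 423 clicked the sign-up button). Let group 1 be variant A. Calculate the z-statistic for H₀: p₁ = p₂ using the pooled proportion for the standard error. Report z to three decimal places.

z = -3.163

p̂₁ = 256/389 = 0.65810, p̂₂ = 321/423 = 0.75887.
Pooling: p̂ = 577/812 = 0.71059.
Pooled SE = √[0.2056514·0.00493476] ≈ 0.031857.
z = (p̂₁ − p̂₂)/SE = (0.65810 − 0.75887)/0.031857 = -0.10077/0.031857 = -3.163.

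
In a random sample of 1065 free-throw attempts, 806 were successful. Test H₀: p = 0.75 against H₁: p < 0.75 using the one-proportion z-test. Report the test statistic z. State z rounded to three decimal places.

z = 0.513

Sample proportion p̂ = 806/1065 = 0.75681.
Null standard error: √(0.75·0.25/1065) = √0.000176056 = 0.013269.
z = (0.75681 − 0.75)/0.013269 = 0.00681/0.013269 = 0.513.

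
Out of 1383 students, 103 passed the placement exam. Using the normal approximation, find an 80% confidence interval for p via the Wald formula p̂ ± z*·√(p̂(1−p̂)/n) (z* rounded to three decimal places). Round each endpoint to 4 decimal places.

Sample proportion p̂ = 103/1383 = 0.07448.
Standard error of p̂: √(0.068929/1383) = √0.000049840 = 0.007060.
The 80% critical value is z* = 1.282.
Margin = 1.282·0.007060 = 0.00905.
Interval: 0.07448 ± 0.00905 → (0.0654, 0.0835).

(0.0654, 0.0835)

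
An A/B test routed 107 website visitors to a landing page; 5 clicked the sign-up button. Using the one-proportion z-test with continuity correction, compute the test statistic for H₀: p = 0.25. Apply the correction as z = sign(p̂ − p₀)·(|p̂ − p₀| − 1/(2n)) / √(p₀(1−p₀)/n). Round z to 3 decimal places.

z = -4.744

With x = 5 successes in n = 107, p̂ = 0.04673. p̂ − p₀ = -0.203271.
Continuity correction 1/(2n) = 1/214 = 0.004673.
Corrected numerator: |-0.203271| − 0.004673 = 0.198598.
SE₀ = √(0.25·0.75/107) = 0.041861.
z = −0.198598/0.041861 = -4.744.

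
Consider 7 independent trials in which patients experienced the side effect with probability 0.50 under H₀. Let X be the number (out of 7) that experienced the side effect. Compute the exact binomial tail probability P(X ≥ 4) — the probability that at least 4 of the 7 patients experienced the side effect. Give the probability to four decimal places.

X ~ Binomial(n=7, p=0.50).
P(X ≥ 4) = C(7,4)·0.50^4·0.50^3 + C(7,5)·0.50^5·0.50^2 + C(7,6)·0.50^6·0.50^1 + C(7,7)·0.50^7·0.50^0.
= 0.273438 + 0.164062 + 0.054688 + 0.007812 = 0.5000.

P = 0.5000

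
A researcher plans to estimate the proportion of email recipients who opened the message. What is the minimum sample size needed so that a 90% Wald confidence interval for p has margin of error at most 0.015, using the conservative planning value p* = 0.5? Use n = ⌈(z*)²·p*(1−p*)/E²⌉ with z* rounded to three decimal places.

The 90% critical value is z* = 1.645.
p*(1−p*) = 0.2500.
(z*)²·p*(1−p*)/E² = 2.706025·0.2500/0.000225 = 3006.694.
Rounding up, n = 3007.

n = 3007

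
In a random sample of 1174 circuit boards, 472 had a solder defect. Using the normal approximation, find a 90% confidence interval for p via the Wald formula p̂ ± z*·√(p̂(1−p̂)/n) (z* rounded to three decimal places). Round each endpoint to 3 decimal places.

(0.379, 0.426)

The sample proportion is 472/1174 = 0.40204.
Standard error of p̂: √(0.240405/1174) = √0.000204774 = 0.014310.
For 90% confidence, z* = 1.645.
Margin = 1.645·0.014310 = 0.02354.
So the interval runs from 0.379 to 0.426.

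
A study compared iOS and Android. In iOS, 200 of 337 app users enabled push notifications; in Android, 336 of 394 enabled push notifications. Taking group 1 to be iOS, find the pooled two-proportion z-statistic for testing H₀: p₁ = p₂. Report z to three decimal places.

z = -7.902

Sample proportions: p̂₁ = 200/337 = 0.59347 and p̂₂ = 336/394 = 0.85279.
Pooling: p̂ = 536/731 = 0.73324.
SE = √[p̂(1−p̂)(1/n₁+1/n₂)] = √[0.73324·0.26676·(1/337+1/394)] ≈ 0.032815.
z = (p̂₁ − p̂₂)/SE = (0.59347 − 0.85279)/0.032815 = -0.25932/0.032815 = -7.902.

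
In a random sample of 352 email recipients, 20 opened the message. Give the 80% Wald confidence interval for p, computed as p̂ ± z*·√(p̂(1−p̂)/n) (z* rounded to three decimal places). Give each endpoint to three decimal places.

With x = 20 successes in n = 352, p̂ = 0.05682.
Standard error of p̂: √(0.053590/352) = √0.000152244 = 0.012339.
The 80% critical value is z* = 1.282.
Margin of error: 1.282 × 0.012339 = 0.01582.
So the interval runs from 0.041 to 0.073.

(0.041, 0.073)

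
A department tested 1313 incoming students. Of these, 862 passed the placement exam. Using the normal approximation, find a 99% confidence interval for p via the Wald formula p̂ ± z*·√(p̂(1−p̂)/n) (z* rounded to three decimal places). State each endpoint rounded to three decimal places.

(0.623, 0.690)

Sample proportion p̂ = 862/1313 = 0.65651.
SE(p̂) = √(0.65651·0.34349/1313) = 0.013105.
The 99% critical value is z* = 2.576.
Margin of error: 2.576 × 0.013105 = 0.03376.
Interval: 0.65651 ± 0.03376 → (0.623, 0.690).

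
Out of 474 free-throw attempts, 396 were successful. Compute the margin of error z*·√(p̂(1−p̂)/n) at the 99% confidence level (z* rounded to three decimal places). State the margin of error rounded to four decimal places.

With x = 396 successes in n = 474, p̂ = 0.83544.
SE(p̂) = √(0.83544·0.16456/474) = 0.017030.
z* = 2.576 at the 99% level.
So ME = 0.0439.

ME = 0.0439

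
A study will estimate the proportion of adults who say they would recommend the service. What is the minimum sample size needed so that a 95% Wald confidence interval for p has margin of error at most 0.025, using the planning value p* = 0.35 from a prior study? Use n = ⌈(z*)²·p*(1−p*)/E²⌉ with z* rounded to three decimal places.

The 95% critical value is z* = 1.960.
p*(1−p*) = 0.2275.
(z*)²·p*(1−p*)/E² = 3.841600·0.2275/0.000625 = 1398.342.
⌈1398.342⌉ = 1399.

n = 1399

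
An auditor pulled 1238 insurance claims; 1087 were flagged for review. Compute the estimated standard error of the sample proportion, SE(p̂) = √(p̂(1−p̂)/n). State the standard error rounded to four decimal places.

p̂ = 1087/1238 = 0.87803.
p̂(1−p̂) = 0.107093.
SE = √(0.107093/1238) = √0.000086505 = 0.0093.

SE = 0.0093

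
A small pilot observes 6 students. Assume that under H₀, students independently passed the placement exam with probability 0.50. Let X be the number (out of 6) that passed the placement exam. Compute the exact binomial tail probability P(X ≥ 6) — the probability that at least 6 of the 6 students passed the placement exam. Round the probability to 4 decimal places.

X ~ Binomial(n=6, p=0.50).
P(X ≥ 6) = C(6,6)·0.50^6·0.50^0.
= 0.015625 = 0.0156.

P = 0.0156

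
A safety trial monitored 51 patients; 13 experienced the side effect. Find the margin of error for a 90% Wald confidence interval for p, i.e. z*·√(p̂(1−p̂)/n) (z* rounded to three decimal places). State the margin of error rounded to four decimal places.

The sample proportion is 13/51 = 0.25490.
SE(p̂) = √(0.25490·0.74510/51) = 0.061025.
For 90% confidence, z* = 1.645.
So ME = 0.1004.

ME = 0.1004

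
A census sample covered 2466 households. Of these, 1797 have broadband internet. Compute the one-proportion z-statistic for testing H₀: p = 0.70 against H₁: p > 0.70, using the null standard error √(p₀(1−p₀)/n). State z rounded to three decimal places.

z = 3.111

The sample proportion is 1797/2466 = 0.72871.
SE₀ = √(0.70·0.30/2466) = 0.009228.
z = (0.72871 − 0.70)/0.009228 = 0.02871/0.009228 = 3.111.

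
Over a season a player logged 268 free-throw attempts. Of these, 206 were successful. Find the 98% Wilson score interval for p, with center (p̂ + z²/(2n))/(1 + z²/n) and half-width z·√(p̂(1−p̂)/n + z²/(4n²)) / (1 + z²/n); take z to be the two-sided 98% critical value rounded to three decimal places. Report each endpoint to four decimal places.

(0.7038, 0.8229)

Here p̂ = 206/268 = 0.76866 and z = 2.326 (z² = 5.410276).
Denominator 1 + z²/n = 1 + 5.410276/268 = 1.020188.
Adjusted center: (0.76866 + z²/(2n))/1.020188 = 0.76334.
Radicand: p̂(1−p̂)/n + z²/(4n²) = 0.000663521 + 0.000018832 = 0.000682353.
Half-width = 2.326·√0.000682353/1.020188 = 0.05956.
Interval: 0.76334 ± 0.05956 → (0.7038, 0.8229).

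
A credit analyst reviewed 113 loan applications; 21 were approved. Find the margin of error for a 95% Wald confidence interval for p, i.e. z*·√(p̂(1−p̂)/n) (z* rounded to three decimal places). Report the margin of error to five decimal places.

p̂ = 21/113 = 0.18584.
SE = √(p̂(1−p̂)/n) = √(0.151304/113) = 0.036592.
The 95% critical value is z* = 1.960.
ME = 1.960·0.036592 = 0.07172.

ME = 0.07172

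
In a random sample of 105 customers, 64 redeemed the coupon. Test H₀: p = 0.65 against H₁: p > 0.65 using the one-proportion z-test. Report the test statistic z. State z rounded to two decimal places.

p̂ = 64/105 = 0.60952.
SE₀ = √(0.65·0.35/105) = 0.046547.
Test statistic: z = -0.04048/0.046547 = -0.87.

z = -0.87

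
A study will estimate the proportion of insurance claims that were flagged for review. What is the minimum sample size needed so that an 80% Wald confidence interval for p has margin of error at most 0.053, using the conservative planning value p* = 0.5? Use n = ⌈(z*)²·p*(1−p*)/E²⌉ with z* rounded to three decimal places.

n = 147

For 80% confidence, z* = 1.282.
p*(1−p*) = 0.50·0.50 = 0.2500.
Required n before rounding: 1.643524 × 0.2500 / 0.053² = 146.273.
Rounding up, n = 147.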